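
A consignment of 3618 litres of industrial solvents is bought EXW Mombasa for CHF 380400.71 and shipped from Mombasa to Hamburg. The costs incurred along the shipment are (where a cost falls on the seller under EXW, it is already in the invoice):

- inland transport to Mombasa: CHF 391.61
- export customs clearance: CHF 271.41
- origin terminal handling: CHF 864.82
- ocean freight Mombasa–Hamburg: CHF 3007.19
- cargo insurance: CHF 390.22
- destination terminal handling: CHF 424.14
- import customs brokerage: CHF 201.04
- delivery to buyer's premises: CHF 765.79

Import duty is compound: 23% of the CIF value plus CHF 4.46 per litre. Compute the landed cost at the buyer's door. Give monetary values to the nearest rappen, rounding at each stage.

Total landed cost: CHF 491478.18

EXW: the seller makes goods available at their premises; the buyer bears all onward costs.
CIF value = EXW price + inland to port + export clearance + origin terminal + freight + insurance = 380400.71 + 391.61 + 271.41 + 864.82 + 3007.19 + 390.22 = 385325.96
Ad valorem component: 385325.96 × 23% = 88624.97
Specific component: 3618 × 4.46 = 16136.28
Import duty = 88624.97 + 16136.28 = 104761.25
Buyer bears: inland to port 391.61 + export clearance 271.41 + origin terminal 864.82 + freight 3007.19 + insurance 390.22 + destination terminal 424.14 + brokerage 201.04 + delivery 765.79 + duty 104761.25 = 111077.47
Landed cost = invoice 380400.71 + 111077.47 = 491478.18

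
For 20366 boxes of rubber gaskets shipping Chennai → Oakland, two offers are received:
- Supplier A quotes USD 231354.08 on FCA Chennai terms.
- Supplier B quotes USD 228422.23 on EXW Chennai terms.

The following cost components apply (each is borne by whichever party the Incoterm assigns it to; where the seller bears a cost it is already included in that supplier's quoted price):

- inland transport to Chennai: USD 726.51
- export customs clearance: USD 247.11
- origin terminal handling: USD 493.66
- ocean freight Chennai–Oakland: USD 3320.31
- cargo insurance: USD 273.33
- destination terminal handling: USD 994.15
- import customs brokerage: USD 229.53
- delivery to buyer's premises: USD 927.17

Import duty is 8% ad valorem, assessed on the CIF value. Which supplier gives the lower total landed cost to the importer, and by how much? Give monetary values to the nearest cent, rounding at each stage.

Supplier B is cheaper by USD 2114.89

Supplier A (FCA):
CIF value = FCA price + origin terminal + freight + insurance = 231354.08 + 493.66 + 3320.31 + 273.33 = 235441.38
Import duty = 235441.38 × 8% = 18835.31
Buyer bears (A): 493.66 + 3320.31 + 273.33 + 994.15 + 229.53 + 927.17 = 6238.15
Landed cost (A) = invoice 231354.08 + 6238.15 + duty 18835.31 = 256427.54
Supplier B (EXW):
CIF value = EXW price + inland to port + export clearance + origin terminal + freight + insurance = 228422.23 + 726.51 + 247.11 + 493.66 + 3320.31 + 273.33 = 233483.15
Import duty = 233483.15 × 8% = 18678.65
Buyer bears (B): 726.51 + 247.11 + 493.66 + 3320.31 + 273.33 + 994.15 + 229.53 + 927.17 = 7211.77
Landed cost (B) = invoice 228422.23 + 7211.77 + duty 18678.65 = 254312.65
Difference = |256427.54 − 254312.65| = 2114.89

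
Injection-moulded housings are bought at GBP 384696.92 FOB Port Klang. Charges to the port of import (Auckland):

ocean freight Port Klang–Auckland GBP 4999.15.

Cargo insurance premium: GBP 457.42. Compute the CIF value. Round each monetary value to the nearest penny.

CIF = FOB price + freight + insurance
CIF = 384696.92 + 4999.15 + 457.42 = 390153.49

CIF value: GBP 390153.49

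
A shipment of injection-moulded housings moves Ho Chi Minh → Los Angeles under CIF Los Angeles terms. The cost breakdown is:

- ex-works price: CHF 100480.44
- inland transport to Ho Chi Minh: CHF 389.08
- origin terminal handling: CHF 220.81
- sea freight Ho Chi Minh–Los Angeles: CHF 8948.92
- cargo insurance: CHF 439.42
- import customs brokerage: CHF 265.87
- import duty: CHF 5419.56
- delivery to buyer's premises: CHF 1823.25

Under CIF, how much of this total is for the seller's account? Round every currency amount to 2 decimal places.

Seller's account: CHF 110478.67

CIF: the seller pays costs through ocean freight and marine insurance to the destination port.
Seller's account: goods 100480.44 + inland to port 389.08 + origin terminal 220.81 + freight 8948.92 + insurance 439.42 = 110478.67
Buyer's account: brokerage 265.87 + duty 5419.56 + delivery 1823.25 = 7508.68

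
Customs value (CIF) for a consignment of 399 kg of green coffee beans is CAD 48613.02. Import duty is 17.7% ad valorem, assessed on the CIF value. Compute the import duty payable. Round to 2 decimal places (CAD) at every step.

Import duty: CAD 8604.50

Import duty = 48613.02 × 17.7% = 8604.50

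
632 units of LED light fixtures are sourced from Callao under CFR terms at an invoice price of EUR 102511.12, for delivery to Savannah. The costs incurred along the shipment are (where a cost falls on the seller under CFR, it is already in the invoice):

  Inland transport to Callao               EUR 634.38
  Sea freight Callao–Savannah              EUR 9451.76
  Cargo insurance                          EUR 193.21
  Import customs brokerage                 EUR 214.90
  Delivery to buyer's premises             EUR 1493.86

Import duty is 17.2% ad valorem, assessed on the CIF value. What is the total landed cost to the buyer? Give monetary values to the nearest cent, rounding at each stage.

Total landed cost: EUR 122078.23

CFR: the seller pays costs through ocean freight to the destination port, but not insurance.
Already in the invoice (seller's account under CFR): inland to port, freight — exclude.
CIF value = CFR price + insurance = 102511.12 + 193.21 = 102704.33
Import duty = 102704.33 × 17.2% = 17665.14
Buyer bears: insurance 193.21 + brokerage 214.90 + delivery 1493.86 + duty 17665.14 = 19567.11
Landed cost = invoice 102511.12 + 19567.11 = 122078.23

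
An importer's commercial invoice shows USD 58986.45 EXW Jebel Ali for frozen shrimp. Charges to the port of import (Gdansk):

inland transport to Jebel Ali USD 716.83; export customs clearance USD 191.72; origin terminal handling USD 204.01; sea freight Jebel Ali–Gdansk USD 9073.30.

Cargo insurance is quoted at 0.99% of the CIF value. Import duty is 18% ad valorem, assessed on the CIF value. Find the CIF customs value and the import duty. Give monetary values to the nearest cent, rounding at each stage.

CIF value: USD 69863.96; import duty: USD 12575.51

Let C be the CIF value. C = EXW price + pre-shipment costs + freight + 0.99% × C
C − 0.99% × C = 58986.45 + 716.83 + 191.72 + 204.01 + 9073.30
0.9901 × C = 69172.31
C = 69172.31 / 0.9901 = 69863.96
Insurance premium = 0.99% × 69863.96 = 691.65
Import duty = 69863.96 × 18% = 12575.51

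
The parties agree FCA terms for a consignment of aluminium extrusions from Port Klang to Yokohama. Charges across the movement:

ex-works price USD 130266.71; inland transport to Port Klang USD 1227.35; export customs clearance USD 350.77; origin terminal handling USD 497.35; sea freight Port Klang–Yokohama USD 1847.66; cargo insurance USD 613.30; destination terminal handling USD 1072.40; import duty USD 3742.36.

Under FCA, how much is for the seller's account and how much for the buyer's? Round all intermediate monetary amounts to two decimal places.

Seller: USD 131844.83; buyer: USD 7773.07

FCA: the seller delivers export-cleared goods to the carrier; the buyer bears costs from that point.
Seller's account: goods 130266.71 + inland to port 1227.35 + export clearance 350.77 = 131844.83
Buyer's account: origin terminal 497.35 + freight 1847.66 + insurance 613.30 + destination terminal 1072.40 + duty 3742.36 = 7773.07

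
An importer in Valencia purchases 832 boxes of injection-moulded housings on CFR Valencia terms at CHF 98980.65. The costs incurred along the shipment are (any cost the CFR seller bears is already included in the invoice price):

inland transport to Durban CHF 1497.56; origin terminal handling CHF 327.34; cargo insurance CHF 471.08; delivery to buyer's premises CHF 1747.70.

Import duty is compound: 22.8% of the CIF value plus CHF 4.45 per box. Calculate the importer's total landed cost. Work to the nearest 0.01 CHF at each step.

CFR: the seller pays costs through ocean freight to the destination port, but not insurance.
Already in the invoice (seller's account under CFR): inland to port, origin terminal — exclude.
CIF value = CFR price + insurance = 98980.65 + 471.08 = 99451.73
Ad valorem component: 99451.73 × 22.8% = 22674.99
Specific component: 832 × 4.45 = 3702.40
Import duty = 22674.99 + 3702.40 = 26377.39
Buyer bears: insurance 471.08 + delivery 1747.70 + duty 26377.39 = 28596.17
Landed cost = invoice 98980.65 + 28596.17 = 127576.82

Total landed cost: CHF 127576.82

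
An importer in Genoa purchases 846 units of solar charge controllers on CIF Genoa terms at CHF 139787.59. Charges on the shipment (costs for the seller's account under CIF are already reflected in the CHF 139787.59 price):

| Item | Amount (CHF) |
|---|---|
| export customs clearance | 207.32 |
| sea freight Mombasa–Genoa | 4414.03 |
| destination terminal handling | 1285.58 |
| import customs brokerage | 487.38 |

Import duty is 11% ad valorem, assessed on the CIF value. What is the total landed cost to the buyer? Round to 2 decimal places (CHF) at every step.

Total landed cost: CHF 156937.18

CIF: the seller pays costs through ocean freight and marine insurance to the destination port.
Already in the invoice (seller's account under CIF): export clearance, freight — exclude.
The CIF price already equals the CIF value: 139787.59
Import duty = 139787.59 × 11% = 15376.63
Buyer bears: destination terminal 1285.58 + brokerage 487.38 + duty 15376.63 = 17149.59
Landed cost = invoice 139787.59 + 17149.59 = 156937.18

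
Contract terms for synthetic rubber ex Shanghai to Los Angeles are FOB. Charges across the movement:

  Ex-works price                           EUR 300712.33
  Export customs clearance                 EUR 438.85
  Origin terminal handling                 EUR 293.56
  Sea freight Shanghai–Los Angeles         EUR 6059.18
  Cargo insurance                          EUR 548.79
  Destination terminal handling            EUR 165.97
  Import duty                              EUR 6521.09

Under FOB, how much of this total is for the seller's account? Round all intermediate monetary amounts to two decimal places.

FOB: the seller bears costs until goods are on board at the origin port; the buyer bears freight, insurance and all costs thereafter.
Seller's account: goods 300712.33 + export clearance 438.85 + origin terminal 293.56 = 301444.74
Buyer's account: freight 6059.18 + insurance 548.79 + destination terminal 165.97 + duty 6521.09 = 13295.03

Seller's account: EUR 301444.74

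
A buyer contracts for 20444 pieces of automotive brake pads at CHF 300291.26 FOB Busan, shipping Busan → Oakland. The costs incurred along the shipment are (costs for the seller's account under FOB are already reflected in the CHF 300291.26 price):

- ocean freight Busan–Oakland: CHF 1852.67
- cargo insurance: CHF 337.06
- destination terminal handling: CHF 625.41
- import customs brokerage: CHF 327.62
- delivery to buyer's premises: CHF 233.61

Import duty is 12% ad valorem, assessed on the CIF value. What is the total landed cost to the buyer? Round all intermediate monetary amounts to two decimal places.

FOB: the seller bears costs until goods are on board at the origin port; the buyer bears freight, insurance and all costs thereafter.
CIF value = FOB price + freight + insurance = 300291.26 + 1852.67 + 337.06 = 302480.99
Import duty = 302480.99 × 12% = 36297.72
Buyer bears: freight 1852.67 + insurance 337.06 + destination terminal 625.41 + brokerage 327.62 + delivery 233.61 + duty 36297.72 = 39674.09
Landed cost = invoice 300291.26 + 39674.09 = 339965.35

Total landed cost: CHF 339965.35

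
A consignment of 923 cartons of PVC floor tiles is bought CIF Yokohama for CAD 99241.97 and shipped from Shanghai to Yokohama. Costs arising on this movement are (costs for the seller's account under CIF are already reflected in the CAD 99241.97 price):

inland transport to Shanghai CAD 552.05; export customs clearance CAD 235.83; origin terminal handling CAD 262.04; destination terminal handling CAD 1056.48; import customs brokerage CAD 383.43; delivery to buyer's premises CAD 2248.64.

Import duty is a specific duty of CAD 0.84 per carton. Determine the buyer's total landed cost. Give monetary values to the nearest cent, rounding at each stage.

Total landed cost: CAD 103705.84

CIF: the seller pays costs through ocean freight and marine insurance to the destination port.
Already in the invoice (seller's account under CIF): inland to port, export clearance, origin terminal — exclude.
The CIF price already equals the CIF value: 99241.97
Import duty = 923 × 0.84 = 775.32
Buyer bears: destination terminal 1056.48 + brokerage 383.43 + delivery 2248.64 + duty 775.32 = 4463.87
Landed cost = invoice 99241.97 + 4463.87 = 103705.84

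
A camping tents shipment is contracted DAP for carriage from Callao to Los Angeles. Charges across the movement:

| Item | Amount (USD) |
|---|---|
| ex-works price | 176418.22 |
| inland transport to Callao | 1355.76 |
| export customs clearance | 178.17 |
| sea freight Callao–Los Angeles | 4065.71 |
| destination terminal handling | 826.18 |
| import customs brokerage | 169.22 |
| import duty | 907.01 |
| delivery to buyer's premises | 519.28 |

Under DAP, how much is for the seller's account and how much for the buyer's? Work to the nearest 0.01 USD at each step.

DAP: the seller bears all costs to the named destination except import duty and clearance.
Seller's account: goods 176418.22 + inland to port 1355.76 + export clearance 178.17 + freight 4065.71 + destination terminal 826.18 + delivery 519.28 = 183363.32
Buyer's account: brokerage 169.22 + duty 907.01 = 1076.23

Seller: USD 183363.32; buyer: USD 1076.23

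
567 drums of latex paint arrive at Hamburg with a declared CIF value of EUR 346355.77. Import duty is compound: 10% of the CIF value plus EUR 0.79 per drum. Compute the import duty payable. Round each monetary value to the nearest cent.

Ad valorem component: 346355.77 × 10% = 34635.58
Specific component: 567 × 0.79 = 447.93
Import duty = 34635.58 + 447.93 = 35083.51

Import duty: EUR 35083.51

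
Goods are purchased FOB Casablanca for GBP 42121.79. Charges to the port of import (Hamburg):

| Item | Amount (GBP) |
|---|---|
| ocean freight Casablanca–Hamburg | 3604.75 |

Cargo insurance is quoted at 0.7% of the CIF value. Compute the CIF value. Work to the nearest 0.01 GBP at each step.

CIF value: GBP 46048.88

Let C be the CIF value. C = FOB price + freight + 0.7% × C
C − 0.7% × C = 42121.79 + 3604.75
0.993 × C = 45726.54
C = 45726.54 / 0.993 = 46048.88
Insurance premium = 0.7% × 46048.88 = 322.34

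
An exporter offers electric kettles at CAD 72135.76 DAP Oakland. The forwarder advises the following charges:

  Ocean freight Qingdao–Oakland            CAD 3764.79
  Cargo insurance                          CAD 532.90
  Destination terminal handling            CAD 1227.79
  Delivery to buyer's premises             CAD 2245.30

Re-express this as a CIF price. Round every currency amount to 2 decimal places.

Not relevant to the conversion: insurance, freight — on the seller under both DAP and CIF; already in the DAP price and stays in the CIF price.
From DAP to CIF, the seller no longer bears: destination terminal, delivery.
CIF price = 72135.76 − 1227.79 − 2245.30 = 68662.67

CIF price: CAD 68662.67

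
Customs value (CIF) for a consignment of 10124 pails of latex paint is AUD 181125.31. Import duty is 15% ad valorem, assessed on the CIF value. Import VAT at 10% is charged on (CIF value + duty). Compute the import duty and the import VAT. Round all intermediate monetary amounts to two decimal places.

Import duty = 181125.31 × 15% = 27168.80
VAT base = CIF + duty = 181125.31 + 27168.80 = 208294.11
Import VAT = 208294.11 × 10% = 20829.41

Import duty: AUD 27168.80; import VAT: AUD 20829.41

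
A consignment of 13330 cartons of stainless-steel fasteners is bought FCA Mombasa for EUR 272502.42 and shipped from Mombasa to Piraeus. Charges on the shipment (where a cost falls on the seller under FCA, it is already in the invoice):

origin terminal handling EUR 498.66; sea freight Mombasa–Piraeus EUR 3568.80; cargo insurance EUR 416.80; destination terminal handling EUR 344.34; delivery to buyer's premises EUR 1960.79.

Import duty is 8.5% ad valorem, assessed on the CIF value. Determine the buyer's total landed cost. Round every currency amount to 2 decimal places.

Total landed cost: EUR 302835.68

FCA: the seller delivers export-cleared goods to the carrier; the buyer bears costs from that point.
CIF value = FCA price + origin terminal + freight + insurance = 272502.42 + 498.66 + 3568.80 + 416.80 = 276986.68
Import duty = 276986.68 × 8.5% = 23543.87
Buyer bears: origin terminal 498.66 + freight 3568.80 + insurance 416.80 + destination terminal 344.34 + delivery 1960.79 + duty 23543.87 = 30333.26
Landed cost = invoice 272502.42 + 30333.26 = 302835.68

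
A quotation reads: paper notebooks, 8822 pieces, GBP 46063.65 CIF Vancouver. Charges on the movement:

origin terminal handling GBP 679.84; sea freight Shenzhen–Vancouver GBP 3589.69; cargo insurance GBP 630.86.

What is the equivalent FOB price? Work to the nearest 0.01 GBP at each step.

FOB price: GBP 41843.10

Not relevant to the conversion: origin terminal — on the seller under both CIF and FOB; already in the CIF price and stays in the FOB price.
From CIF to FOB, the seller no longer bears: freight, insurance.
FOB price = 46063.65 − 3589.69 − 630.86 = 41843.10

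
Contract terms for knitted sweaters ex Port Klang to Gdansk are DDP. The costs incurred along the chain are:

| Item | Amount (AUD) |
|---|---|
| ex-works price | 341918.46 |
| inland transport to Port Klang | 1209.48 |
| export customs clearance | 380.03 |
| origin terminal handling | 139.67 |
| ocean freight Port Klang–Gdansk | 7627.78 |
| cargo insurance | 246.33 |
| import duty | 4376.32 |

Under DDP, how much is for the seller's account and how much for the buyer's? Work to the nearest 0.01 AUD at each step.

Seller: AUD 355898.07; buyer: AUD 0.00

DDP: the seller bears all costs including import duty.
Seller's account: goods 341918.46 + inland to port 1209.48 + export clearance 380.03 + origin terminal 139.67 + freight 7627.78 + insurance 246.33 + duty 4376.32 = 355898.07
Buyer's account: 0.00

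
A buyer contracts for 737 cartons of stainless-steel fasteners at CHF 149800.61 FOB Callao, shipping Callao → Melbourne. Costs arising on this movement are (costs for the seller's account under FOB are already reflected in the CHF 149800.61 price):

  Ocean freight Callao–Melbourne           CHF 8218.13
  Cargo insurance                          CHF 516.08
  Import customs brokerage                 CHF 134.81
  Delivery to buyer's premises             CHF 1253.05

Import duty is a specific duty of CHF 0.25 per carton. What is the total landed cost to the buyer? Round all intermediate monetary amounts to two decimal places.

FOB: the seller bears costs until goods are on board at the origin port; the buyer bears freight, insurance and all costs thereafter.
CIF value = FOB price + freight + insurance = 149800.61 + 8218.13 + 516.08 = 158534.82
Import duty = 737 × 0.25 = 184.25
Buyer bears: freight 8218.13 + insurance 516.08 + brokerage 134.81 + delivery 1253.05 + duty 184.25 = 10306.32
Landed cost = invoice 149800.61 + 10306.32 = 160106.93

Total landed cost: CHF 160106.93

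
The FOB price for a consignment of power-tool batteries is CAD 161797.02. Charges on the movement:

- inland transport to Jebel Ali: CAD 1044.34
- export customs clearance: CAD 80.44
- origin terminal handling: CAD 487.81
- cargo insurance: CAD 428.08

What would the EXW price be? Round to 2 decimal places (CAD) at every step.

EXW price: CAD 160184.43

Not relevant to the conversion: insurance — on the buyer under both terms; not part of either seller's price.
From FOB to EXW, the seller no longer bears: inland to port, export clearance, origin terminal.
EXW price = 161797.02 − 1044.34 − 80.44 − 487.81 = 160184.43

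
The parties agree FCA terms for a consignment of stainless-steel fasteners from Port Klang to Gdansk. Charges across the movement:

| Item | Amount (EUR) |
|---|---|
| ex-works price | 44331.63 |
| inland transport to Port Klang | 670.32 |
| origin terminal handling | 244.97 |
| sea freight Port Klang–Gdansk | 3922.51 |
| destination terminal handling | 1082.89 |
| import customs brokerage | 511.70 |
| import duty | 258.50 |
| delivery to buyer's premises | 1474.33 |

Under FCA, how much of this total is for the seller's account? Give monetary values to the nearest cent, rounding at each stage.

FCA: the seller delivers export-cleared goods to the carrier; the buyer bears costs from that point.
Seller's account: goods 44331.63 + inland to port 670.32 = 45001.95
Buyer's account: origin terminal 244.97 + freight 3922.51 + destination terminal 1082.89 + brokerage 511.70 + duty 258.50 + delivery 1474.33 = 7494.90

Seller's account: EUR 45001.95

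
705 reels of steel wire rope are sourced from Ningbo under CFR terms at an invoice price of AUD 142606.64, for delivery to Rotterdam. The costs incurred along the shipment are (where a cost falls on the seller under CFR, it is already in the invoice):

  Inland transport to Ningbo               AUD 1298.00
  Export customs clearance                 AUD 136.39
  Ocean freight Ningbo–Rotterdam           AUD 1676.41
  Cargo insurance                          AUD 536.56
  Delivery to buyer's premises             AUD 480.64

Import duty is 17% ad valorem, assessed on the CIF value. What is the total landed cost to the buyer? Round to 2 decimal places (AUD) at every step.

Total landed cost: AUD 167958.18

CFR: the seller pays costs through ocean freight to the destination port, but not insurance.
Already in the invoice (seller's account under CFR): inland to port, export clearance, freight — exclude.
CIF value = CFR price + insurance = 142606.64 + 536.56 = 143143.20
Import duty = 143143.20 × 17% = 24334.34
Buyer bears: insurance 536.56 + delivery 480.64 + duty 24334.34 = 25351.54
Landed cost = invoice 142606.64 + 25351.54 = 167958.18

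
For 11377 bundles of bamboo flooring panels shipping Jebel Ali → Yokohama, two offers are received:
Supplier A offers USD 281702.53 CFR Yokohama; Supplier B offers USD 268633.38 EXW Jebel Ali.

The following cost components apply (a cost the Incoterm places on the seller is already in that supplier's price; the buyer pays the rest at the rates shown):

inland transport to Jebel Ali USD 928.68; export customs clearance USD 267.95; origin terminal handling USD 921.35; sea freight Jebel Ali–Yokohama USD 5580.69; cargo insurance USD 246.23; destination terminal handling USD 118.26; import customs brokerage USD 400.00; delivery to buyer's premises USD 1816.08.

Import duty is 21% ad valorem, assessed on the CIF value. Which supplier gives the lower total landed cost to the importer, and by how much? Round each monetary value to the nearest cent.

Supplier B is cheaper by USD 6498.28

Supplier A (CFR):
CIF value = CFR price + insurance = 281702.53 + 246.23 = 281948.76
Import duty = 281948.76 × 21% = 59209.24
Buyer bears (A): 246.23 + 118.26 + 400.00 + 1816.08 = 2580.57
Landed cost (A) = invoice 281702.53 + 2580.57 + duty 59209.24 = 343492.34
Supplier B (EXW):
CIF value = EXW price + inland to port + export clearance + origin terminal + freight + insurance = 268633.38 + 928.68 + 267.95 + 921.35 + 5580.69 + 246.23 = 276578.28
Import duty = 276578.28 × 21% = 58081.44
Buyer bears (B): 928.68 + 267.95 + 921.35 + 5580.69 + 246.23 + 118.26 + 400.00 + 1816.08 = 10279.24
Landed cost (B) = invoice 268633.38 + 10279.24 + duty 58081.44 = 336994.06
Difference = |343492.34 − 336994.06| = 6498.28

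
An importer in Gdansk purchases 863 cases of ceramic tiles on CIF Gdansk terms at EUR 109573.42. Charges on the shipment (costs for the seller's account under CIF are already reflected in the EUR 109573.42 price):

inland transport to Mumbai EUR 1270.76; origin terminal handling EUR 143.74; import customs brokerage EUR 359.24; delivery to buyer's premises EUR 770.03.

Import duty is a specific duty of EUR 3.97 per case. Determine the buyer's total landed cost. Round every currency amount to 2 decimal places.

Total landed cost: EUR 114128.80

CIF: the seller pays costs through ocean freight and marine insurance to the destination port.
Already in the invoice (seller's account under CIF): inland to port, origin terminal — exclude.
The CIF price already equals the CIF value: 109573.42
Import duty = 863 × 3.97 = 3426.11
Buyer bears: brokerage 359.24 + delivery 770.03 + duty 3426.11 = 4555.38
Landed cost = invoice 109573.42 + 4555.38 = 114128.80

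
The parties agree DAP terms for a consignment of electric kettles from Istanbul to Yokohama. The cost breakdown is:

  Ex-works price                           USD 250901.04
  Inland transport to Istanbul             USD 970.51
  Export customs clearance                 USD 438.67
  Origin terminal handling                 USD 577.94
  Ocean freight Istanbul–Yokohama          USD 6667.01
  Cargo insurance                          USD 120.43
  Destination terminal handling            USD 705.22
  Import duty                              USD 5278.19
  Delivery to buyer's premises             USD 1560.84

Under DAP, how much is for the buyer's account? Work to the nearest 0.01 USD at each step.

Buyer's account: USD 5278.19

DAP: the seller bears all costs to the named destination except import duty and clearance.
Seller's account: goods 250901.04 + inland to port 970.51 + export clearance 438.67 + origin terminal 577.94 + freight 6667.01 + insurance 120.43 + destination terminal 705.22 + delivery 1560.84 = 261941.66
Buyer's account: duty 5278.19 = 5278.19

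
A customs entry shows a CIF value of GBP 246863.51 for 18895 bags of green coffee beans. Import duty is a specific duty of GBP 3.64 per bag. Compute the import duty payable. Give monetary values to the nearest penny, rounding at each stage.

Import duty: GBP 68777.80

Import duty = 18895 × 3.64 = 68777.80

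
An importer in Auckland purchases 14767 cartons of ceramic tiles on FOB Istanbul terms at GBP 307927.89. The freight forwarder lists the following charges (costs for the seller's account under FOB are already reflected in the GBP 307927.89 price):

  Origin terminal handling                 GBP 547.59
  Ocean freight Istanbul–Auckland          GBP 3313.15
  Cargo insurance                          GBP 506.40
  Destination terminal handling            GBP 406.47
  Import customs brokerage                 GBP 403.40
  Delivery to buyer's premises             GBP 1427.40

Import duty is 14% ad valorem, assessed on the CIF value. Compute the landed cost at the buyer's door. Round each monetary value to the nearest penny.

FOB: the seller bears costs until goods are on board at the origin port; the buyer bears freight, insurance and all costs thereafter.
Already in the invoice (seller's account under FOB): origin terminal — exclude.
CIF value = FOB price + freight + insurance = 307927.89 + 3313.15 + 506.40 = 311747.44
Import duty = 311747.44 × 14% = 43644.64
Buyer bears: freight 3313.15 + insurance 506.40 + destination terminal 406.47 + brokerage 403.40 + delivery 1427.40 + duty 43644.64 = 49701.46
Landed cost = invoice 307927.89 + 49701.46 = 357629.35

Total landed cost: GBP 357629.35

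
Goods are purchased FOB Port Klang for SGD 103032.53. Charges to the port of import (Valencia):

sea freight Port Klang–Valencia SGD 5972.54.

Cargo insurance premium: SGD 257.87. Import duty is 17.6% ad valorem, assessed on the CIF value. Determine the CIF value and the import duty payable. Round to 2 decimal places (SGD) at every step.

CIF value: SGD 109262.94; import duty: SGD 19230.28

CIF = FOB price + freight + insurance
CIF = 103032.53 + 5972.54 + 257.87 = 109262.94
Import duty = 109262.94 × 17.6% = 19230.28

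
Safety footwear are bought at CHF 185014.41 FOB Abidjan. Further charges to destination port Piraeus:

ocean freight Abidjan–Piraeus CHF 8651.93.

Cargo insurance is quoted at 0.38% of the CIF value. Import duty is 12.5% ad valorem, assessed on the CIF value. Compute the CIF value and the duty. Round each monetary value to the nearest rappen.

CIF value: CHF 194405.08; import duty: CHF 24300.64

Let C be the CIF value. C = FOB price + freight + 0.38% × C
C − 0.38% × C = 185014.41 + 8651.93
0.9962 × C = 193666.34
C = 193666.34 / 0.9962 = 194405.08
Insurance premium = 0.38% × 194405.08 = 738.74
Import duty = 194405.08 × 12.5% = 24300.64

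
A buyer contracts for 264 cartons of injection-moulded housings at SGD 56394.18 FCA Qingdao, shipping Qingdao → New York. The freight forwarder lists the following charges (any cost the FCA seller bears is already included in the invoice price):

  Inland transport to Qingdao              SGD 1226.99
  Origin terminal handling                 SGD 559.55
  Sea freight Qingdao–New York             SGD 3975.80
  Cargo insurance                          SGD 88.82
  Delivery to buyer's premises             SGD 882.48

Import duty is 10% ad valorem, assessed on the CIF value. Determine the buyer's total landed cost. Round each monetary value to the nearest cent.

Total landed cost: SGD 68002.67

FCA: the seller delivers export-cleared goods to the carrier; the buyer bears costs from that point.
Already in the invoice (seller's account under FCA): inland to port — exclude.
CIF value = FCA price + origin terminal + freight + insurance = 56394.18 + 559.55 + 3975.80 + 88.82 = 61018.35
Import duty = 61018.35 × 10% = 6101.84
Buyer bears: origin terminal 559.55 + freight 3975.80 + insurance 88.82 + delivery 882.48 + duty 6101.84 = 11608.49
Landed cost = invoice 56394.18 + 11608.49 = 68002.67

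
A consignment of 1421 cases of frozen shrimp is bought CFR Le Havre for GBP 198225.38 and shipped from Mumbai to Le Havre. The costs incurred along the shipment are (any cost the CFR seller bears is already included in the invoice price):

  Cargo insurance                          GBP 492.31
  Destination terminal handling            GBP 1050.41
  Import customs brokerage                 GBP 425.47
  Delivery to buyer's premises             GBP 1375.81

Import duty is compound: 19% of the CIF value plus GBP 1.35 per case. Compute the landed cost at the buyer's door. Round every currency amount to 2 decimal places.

Total landed cost: GBP 241244.09

CFR: the seller pays costs through ocean freight to the destination port, but not insurance.
CIF value = CFR price + insurance = 198225.38 + 492.31 = 198717.69
Ad valorem component: 198717.69 × 19% = 37756.36
Specific component: 1421 × 1.35 = 1918.35
Import duty = 37756.36 + 1918.35 = 39674.71
Buyer bears: insurance 492.31 + destination terminal 1050.41 + brokerage 425.47 + delivery 1375.81 + duty 39674.71 = 43018.71
Landed cost = invoice 198225.38 + 43018.71 = 241244.09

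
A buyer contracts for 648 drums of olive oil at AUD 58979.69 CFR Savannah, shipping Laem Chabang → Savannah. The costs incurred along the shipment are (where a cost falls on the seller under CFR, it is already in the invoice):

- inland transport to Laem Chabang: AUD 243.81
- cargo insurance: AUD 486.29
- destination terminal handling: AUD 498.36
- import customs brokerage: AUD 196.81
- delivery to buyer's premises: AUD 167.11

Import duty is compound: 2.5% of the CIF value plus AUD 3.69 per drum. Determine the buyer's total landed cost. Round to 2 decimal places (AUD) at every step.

CFR: the seller pays costs through ocean freight to the destination port, but not insurance.
Already in the invoice (seller's account under CFR): inland to port — exclude.
CIF value = CFR price + insurance = 58979.69 + 486.29 = 59465.98
Ad valorem component: 59465.98 × 2.5% = 1486.65
Specific component: 648 × 3.69 = 2391.12
Import duty = 1486.65 + 2391.12 = 3877.77
Buyer bears: insurance 486.29 + destination terminal 498.36 + brokerage 196.81 + delivery 167.11 + duty 3877.77 = 5226.34
Landed cost = invoice 58979.69 + 5226.34 = 64206.03

Total landed cost: AUD 64206.03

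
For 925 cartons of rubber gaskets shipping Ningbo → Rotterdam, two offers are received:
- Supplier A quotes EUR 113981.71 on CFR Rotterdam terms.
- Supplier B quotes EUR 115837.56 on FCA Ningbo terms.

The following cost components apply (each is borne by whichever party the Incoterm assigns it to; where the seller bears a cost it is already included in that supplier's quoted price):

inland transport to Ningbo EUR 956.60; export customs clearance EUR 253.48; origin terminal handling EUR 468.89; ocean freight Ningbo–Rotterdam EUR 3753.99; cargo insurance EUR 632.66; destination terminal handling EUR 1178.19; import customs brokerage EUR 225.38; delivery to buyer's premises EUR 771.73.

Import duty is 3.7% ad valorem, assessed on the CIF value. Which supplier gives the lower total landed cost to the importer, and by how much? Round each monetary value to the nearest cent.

Supplier A (CFR):
CIF value = CFR price + insurance = 113981.71 + 632.66 = 114614.37
Import duty = 114614.37 × 3.7% = 4240.73
Buyer bears (A): 632.66 + 1178.19 + 225.38 + 771.73 = 2807.96
Landed cost (A) = invoice 113981.71 + 2807.96 + duty 4240.73 = 121030.40
Supplier B (FCA):
CIF value = FCA price + origin terminal + freight + insurance = 115837.56 + 468.89 + 3753.99 + 632.66 = 120693.10
Import duty = 120693.10 × 3.7% = 4465.64
Buyer bears (B): 468.89 + 3753.99 + 632.66 + 1178.19 + 225.38 + 771.73 = 7030.84
Landed cost (B) = invoice 115837.56 + 7030.84 + duty 4465.64 = 127334.04
Difference = |121030.40 − 127334.04| = 6303.64

Supplier A is cheaper by EUR 6303.64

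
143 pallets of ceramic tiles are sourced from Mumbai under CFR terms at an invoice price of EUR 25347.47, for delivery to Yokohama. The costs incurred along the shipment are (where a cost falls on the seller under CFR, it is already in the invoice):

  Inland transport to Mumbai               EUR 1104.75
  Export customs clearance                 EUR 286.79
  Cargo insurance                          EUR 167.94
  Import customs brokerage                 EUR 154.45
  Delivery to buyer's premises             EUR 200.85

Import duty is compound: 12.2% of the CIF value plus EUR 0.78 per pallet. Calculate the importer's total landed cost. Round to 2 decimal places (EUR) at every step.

CFR: the seller pays costs through ocean freight to the destination port, but not insurance.
Already in the invoice (seller's account under CFR): inland to port, export clearance — exclude.
CIF value = CFR price + insurance = 25347.47 + 167.94 = 25515.41
Ad valorem component: 25515.41 × 12.2% = 3112.88
Specific component: 143 × 0.78 = 111.54
Import duty = 3112.88 + 111.54 = 3224.42
Buyer bears: insurance 167.94 + brokerage 154.45 + delivery 200.85 + duty 3224.42 = 3747.66
Landed cost = invoice 25347.47 + 3747.66 = 29095.13

Total landed cost: EUR 29095.13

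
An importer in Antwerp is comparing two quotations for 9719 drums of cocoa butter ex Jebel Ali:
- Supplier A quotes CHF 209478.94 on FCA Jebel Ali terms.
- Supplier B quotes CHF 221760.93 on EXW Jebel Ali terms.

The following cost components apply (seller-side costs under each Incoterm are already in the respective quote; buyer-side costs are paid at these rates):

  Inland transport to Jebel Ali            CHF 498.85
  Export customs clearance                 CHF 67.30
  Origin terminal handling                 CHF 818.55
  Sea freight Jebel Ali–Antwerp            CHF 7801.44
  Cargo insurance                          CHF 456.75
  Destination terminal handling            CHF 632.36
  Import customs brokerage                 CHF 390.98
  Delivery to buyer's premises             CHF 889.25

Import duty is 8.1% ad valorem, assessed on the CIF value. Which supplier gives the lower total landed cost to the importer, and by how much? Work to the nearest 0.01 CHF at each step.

Supplier A is cheaper by CHF 13888.84

Supplier A (FCA):
CIF value = FCA price + origin terminal + freight + insurance = 209478.94 + 818.55 + 7801.44 + 456.75 = 218555.68
Import duty = 218555.68 × 8.1% = 17703.01
Buyer bears (A): 818.55 + 7801.44 + 456.75 + 632.36 + 390.98 + 889.25 = 10989.33
Landed cost (A) = invoice 209478.94 + 10989.33 + duty 17703.01 = 238171.28
Supplier B (EXW):
CIF value = EXW price + inland to port + export clearance + origin terminal + freight + insurance = 221760.93 + 498.85 + 67.30 + 818.55 + 7801.44 + 456.75 = 231403.82
Import duty = 231403.82 × 8.1% = 18743.71
Buyer bears (B): 498.85 + 67.30 + 818.55 + 7801.44 + 456.75 + 632.36 + 390.98 + 889.25 = 11555.48
Landed cost (B) = invoice 221760.93 + 11555.48 + duty 18743.71 = 252060.12
Difference = |238171.28 − 252060.12| = 13888.84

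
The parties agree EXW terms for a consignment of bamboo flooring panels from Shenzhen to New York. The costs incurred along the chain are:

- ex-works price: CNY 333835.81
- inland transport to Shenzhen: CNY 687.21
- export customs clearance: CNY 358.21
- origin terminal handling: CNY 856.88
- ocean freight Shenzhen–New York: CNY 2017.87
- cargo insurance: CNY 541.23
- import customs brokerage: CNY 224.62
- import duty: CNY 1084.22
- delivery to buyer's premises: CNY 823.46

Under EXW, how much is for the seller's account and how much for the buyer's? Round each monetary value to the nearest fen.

Seller: CNY 333835.81; buyer: CNY 6593.70

EXW: the seller makes goods available at their premises; the buyer bears all onward costs.
Seller's account: goods 333835.81 = 333835.81
Buyer's account: inland to port 687.21 + export clearance 358.21 + origin terminal 856.88 + freight 2017.87 + insurance 541.23 + brokerage 224.62 + duty 1084.22 + delivery 823.46 = 6593.70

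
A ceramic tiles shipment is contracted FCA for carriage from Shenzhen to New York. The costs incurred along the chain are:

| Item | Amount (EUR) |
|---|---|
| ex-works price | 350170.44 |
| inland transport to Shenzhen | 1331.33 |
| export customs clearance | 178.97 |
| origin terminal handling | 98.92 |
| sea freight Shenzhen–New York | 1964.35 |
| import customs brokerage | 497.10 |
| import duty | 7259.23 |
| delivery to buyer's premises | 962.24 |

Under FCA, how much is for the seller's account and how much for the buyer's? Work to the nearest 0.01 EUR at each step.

Seller: EUR 351680.74; buyer: EUR 10781.84

FCA: the seller delivers export-cleared goods to the carrier; the buyer bears costs from that point.
Seller's account: goods 350170.44 + inland to port 1331.33 + export clearance 178.97 = 351680.74
Buyer's account: origin terminal 98.92 + freight 1964.35 + brokerage 497.10 + duty 7259.23 + delivery 962.24 = 10781.84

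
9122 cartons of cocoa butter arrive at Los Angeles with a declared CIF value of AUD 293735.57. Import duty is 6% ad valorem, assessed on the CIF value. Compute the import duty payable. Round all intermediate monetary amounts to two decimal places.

Import duty: AUD 17624.13

Import duty = 293735.57 × 6% = 17624.13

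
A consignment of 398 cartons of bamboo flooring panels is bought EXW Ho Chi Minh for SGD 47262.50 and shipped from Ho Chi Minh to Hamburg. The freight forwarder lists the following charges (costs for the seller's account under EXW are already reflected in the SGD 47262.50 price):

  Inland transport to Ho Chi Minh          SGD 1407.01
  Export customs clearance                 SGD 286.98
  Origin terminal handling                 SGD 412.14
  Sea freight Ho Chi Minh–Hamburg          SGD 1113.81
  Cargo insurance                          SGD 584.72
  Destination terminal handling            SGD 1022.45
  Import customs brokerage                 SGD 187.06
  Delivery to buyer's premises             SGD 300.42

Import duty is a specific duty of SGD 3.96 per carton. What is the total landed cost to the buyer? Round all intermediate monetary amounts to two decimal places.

Total landed cost: SGD 54153.17

EXW: the seller makes goods available at their premises; the buyer bears all onward costs.
CIF value = EXW price + inland to port + export clearance + origin terminal + freight + insurance = 47262.50 + 1407.01 + 286.98 + 412.14 + 1113.81 + 584.72 = 51067.16
Import duty = 398 × 3.96 = 1576.08
Buyer bears: inland to port 1407.01 + export clearance 286.98 + origin terminal 412.14 + freight 1113.81 + insurance 584.72 + destination terminal 1022.45 + brokerage 187.06 + delivery 300.42 + duty 1576.08 = 6890.67
Landed cost = invoice 47262.50 + 6890.67 = 54153.17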